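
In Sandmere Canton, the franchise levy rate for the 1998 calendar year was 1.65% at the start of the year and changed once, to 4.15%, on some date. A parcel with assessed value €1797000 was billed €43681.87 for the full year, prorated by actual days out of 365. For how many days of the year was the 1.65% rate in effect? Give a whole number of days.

Let d = days at the first rate; then 365 − d days at the second rate.
€1797000 × [1.65%·d + 4.15%·(365−d)] / 365 = €43681.87
Solving gives d = 251, so the new rate took effect on 9 September 1998.

251 days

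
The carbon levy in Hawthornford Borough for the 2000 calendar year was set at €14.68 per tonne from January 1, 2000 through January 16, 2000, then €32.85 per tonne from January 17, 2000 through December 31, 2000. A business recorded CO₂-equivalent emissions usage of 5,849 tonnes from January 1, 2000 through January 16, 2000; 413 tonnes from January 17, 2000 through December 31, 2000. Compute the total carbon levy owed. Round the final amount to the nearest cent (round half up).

January 1 – January 16, 2000: 5,849 tonnes at €14.68/tonne → €85863.32
January 17 – December 31, 2000: 413 tonnes at €32.85/tonne → €13567.05

€99430.37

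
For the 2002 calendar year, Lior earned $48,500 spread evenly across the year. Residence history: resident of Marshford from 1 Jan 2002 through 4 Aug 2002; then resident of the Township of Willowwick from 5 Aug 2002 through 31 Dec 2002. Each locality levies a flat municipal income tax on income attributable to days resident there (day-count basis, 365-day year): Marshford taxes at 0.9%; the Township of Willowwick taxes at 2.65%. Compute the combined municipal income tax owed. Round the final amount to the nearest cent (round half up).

Marshford, 1 Jan – 4 Aug 2002: 216 days → $48,500 × 0.9% × 216/365 = $258.3123
The Township of Willowwick, 5 Aug – 31 Dec 2002: 149 days → $48,500 × 2.65% × 149/365 = $524.6637
Total = $782.9760

$782.98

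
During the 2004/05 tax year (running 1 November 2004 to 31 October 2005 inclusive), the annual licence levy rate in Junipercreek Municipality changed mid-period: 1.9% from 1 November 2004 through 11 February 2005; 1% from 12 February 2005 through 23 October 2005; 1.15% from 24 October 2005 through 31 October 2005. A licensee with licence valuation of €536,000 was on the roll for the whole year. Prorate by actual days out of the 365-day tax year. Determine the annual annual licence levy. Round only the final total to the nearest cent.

€6,738.92

1 November 2004 – 11 February 2005: 103 days at 1.9% → €536,000 × 1.9% × 103/365 = €2,873.8411
12 February – 23 October 2005: 254 days at 1% → €536,000 × 1% × 254/365 = €3,729.9726
24 October – 31 October 2005: 8 days at 1.15% → €536,000 × 1.15% × 8/365 = €135.1014
Total = €6,738.9151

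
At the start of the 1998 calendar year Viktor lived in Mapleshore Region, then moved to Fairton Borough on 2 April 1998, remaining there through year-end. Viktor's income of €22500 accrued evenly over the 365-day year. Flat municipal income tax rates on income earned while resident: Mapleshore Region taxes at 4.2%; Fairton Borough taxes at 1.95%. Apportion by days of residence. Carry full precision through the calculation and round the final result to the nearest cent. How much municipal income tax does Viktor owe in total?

Mapleshore Region, 1 January – 1 April 1998: 91 days → €22500 × 4.2% × 91/365 = €235.6027
Fairton Borough, 2 April – 31 December 1998: 274 days → €22500 × 1.95% × 274/365 = €329.3630
Total = €564.9658

€564.97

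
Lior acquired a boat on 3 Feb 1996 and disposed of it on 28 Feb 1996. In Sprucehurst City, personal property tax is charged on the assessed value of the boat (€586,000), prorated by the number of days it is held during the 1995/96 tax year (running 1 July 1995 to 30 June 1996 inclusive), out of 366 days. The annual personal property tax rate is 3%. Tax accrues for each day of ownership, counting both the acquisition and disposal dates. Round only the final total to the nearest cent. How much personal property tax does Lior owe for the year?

€1,248.85

Days held (3 Feb – 28 Feb 1996): 26 out of 366
Tax = €586,000 × 3% × 26/366 = €1,248.8525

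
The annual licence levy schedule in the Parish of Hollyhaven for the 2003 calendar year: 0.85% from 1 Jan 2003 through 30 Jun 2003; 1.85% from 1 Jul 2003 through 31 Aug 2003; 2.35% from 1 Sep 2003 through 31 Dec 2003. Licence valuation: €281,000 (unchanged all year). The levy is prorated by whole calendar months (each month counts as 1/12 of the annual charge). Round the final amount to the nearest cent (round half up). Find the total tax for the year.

1 Jan – 30 Jun 2003: 6 months at 0.85% → €281,000 × 0.85% × 6/12 = €1,194.2500
1 Jul – 31 Aug 2003: 2 months at 1.85% → €281,000 × 1.85% × 2/12 = €866.4167
1 Sep – 31 Dec 2003: 4 months at 2.35% → €281,000 × 2.35% × 4/12 = €2,201.1667
Total = €4,261.8333

€4,261.83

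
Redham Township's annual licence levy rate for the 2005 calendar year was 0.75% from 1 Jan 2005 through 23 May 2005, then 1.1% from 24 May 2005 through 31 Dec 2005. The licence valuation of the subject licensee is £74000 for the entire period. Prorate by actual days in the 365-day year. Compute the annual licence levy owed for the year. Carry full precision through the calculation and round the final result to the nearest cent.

£712.53

1 Jan – 23 May 2005: 143 days at 0.75% → £74000 × 0.75% × 143/365 = £217.4384
24 May – 31 Dec 2005: 222 days at 1.1% → £74000 × 1.1% × 222/365 = £495.0904
Total = £712.5288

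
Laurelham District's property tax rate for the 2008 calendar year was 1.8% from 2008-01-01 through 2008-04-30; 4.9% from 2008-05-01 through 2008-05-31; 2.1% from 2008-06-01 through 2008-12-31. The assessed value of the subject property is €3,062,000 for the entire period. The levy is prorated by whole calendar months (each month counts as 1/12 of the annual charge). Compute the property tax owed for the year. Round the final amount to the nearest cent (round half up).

€68,384.67

2008-01-01 to 2008-04-30: 4 months at 1.8% → €3,062,000 × 1.8% × 4/12 = €18,372.0000
2008-05-01 to 2008-05-31: 1 month at 4.9% → €3,062,000 × 4.9% × 1/12 = €12,503.1667
2008-06-01 to 2008-12-31: 7 months at 2.1% → €3,062,000 × 2.1% × 7/12 = €37,509.5000
Total = €68,384.6667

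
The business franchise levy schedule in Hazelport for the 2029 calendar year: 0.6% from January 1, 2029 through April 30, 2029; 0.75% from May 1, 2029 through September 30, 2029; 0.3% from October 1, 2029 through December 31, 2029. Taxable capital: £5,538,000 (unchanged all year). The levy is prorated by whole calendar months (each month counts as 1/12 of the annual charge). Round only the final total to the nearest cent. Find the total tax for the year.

January 1 – April 30, 2029: 4 months at 0.6% → £5,538,000 × 0.6% × 4/12 = £11,076.0000
May 1 – September 30, 2029: 5 months at 0.75% → £5,538,000 × 0.75% × 5/12 = £17,306.2500
October 1 – December 31, 2029: 3 months at 0.3% → £5,538,000 × 0.3% × 3/12 = £4,153.5000
Total = £32,535.7500

£32,535.75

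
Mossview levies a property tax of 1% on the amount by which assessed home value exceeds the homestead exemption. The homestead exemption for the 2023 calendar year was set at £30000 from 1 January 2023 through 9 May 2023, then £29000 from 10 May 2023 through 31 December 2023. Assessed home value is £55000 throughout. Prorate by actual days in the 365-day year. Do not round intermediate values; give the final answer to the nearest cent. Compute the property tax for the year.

£256.47

1 January – 9 May 2023: 129 days, exemption £30000 → (£55000 − £30000) × 1% × 129/365 = £88.3562
10 May – 31 December 2023: 236 days, exemption £29000 → (£55000 − £29000) × 1% × 236/365 = £168.1096
Total = £256.4658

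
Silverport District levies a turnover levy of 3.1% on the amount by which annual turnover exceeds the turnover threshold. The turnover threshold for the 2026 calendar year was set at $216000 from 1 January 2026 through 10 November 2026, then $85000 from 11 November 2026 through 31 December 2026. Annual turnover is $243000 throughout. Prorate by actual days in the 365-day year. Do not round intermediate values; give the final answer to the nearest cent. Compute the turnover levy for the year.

$1404.43

1 January – 10 November 2026: 314 days, exemption $216000 → ($243000 − $216000) × 3.1% × 314/365 = $720.0493
11 November – 31 December 2026: 51 days, exemption $85000 → ($243000 − $85000) × 3.1% × 51/365 = $684.3781
Total = $1404.4274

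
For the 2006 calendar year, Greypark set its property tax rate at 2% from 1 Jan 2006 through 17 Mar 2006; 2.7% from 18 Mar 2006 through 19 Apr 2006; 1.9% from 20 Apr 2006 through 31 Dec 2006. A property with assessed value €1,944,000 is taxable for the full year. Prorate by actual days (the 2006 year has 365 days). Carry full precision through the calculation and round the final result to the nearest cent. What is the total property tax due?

1 Jan – 17 Mar 2006: 76 days at 2% → €1,944,000 × 2% × 76/365 = €8,095.5616
18 Mar – 19 Apr 2006: 33 days at 2.7% → €1,944,000 × 2.7% × 33/365 = €4,745.4904
20 Apr – 31 Dec 2006: 256 days at 1.9% → €1,944,000 × 1.9% × 256/365 = €25,905.7973
Total = €38,746.8493

€38,746.85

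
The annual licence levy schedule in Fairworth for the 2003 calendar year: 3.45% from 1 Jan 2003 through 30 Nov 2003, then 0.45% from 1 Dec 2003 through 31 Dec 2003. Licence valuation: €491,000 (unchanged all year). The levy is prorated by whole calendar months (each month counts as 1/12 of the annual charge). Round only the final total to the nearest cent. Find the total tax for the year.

1 Jan – 30 Nov 2003: 11 months at 3.45% → €491,000 × 3.45% × 11/12 = €15,527.8750
1 Dec – 31 Dec 2003: 1 month at 0.45% → €491,000 × 0.45% × 1/12 = €184.1250
Total = €15,712.0000

€15,712.00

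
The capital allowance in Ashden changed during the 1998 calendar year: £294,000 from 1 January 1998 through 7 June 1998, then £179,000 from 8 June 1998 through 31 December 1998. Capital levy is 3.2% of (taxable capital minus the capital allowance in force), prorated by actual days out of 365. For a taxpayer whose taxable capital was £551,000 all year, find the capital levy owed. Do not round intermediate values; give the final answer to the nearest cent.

£10,311.01

1 January – 7 June 1998: 158 days, exemption £294,000 → (£551,000 − £294,000) × 3.2% × 158/365 = £3,559.9781
8 June – 31 December 1998: 207 days, exemption £179,000 → (£551,000 − £179,000) × 3.2% × 207/365 = £6,751.0356
Total = £10,311.0137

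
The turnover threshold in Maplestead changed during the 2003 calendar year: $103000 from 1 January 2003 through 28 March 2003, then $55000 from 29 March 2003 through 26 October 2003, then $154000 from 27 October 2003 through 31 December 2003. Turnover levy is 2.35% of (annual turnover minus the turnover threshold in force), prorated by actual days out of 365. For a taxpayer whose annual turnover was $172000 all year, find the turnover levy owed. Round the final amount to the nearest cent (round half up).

$2059.95

1 January – 28 March 2003: 87 days, exemption $103000 → ($172000 − $103000) × 2.35% × 87/365 = $386.4945
29 March – 26 October 2003: 212 days, exemption $55000 → ($172000 − $55000) × 2.35% × 212/365 = $1596.9699
27 October – 31 December 2003: 66 days, exemption $154000 → ($172000 − $154000) × 2.35% × 66/365 = $76.4877
Total = $2059.9521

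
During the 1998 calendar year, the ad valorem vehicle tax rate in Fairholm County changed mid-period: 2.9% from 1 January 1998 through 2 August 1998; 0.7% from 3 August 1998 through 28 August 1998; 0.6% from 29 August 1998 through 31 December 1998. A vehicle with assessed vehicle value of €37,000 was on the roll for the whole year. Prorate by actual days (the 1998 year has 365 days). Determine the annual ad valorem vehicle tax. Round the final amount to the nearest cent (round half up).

€723.58

1 January – 2 August 1998: 214 days at 2.9% → €37,000 × 2.9% × 214/365 = €629.1014
3 August – 28 August 1998: 26 days at 0.7% → €37,000 × 0.7% × 26/365 = €18.4493
29 August – 31 December 1998: 125 days at 0.6% → €37,000 × 0.6% × 125/365 = €76.0274
Total = €723.5781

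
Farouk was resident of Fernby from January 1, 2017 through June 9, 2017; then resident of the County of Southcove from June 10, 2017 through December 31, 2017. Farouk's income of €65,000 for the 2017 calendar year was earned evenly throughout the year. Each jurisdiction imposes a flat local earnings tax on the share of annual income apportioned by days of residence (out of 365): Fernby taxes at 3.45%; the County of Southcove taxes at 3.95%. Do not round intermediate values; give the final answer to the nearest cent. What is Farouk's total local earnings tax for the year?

€2,425.03

Fernby, January 1 – June 9, 2017: 160 days → €65,000 × 3.45% × 160/365 = €983.0137
The County of Southcove, June 10 – December 31, 2017: 205 days → €65,000 × 3.95% × 205/365 = €1,442.0205
Total = €2,425.0342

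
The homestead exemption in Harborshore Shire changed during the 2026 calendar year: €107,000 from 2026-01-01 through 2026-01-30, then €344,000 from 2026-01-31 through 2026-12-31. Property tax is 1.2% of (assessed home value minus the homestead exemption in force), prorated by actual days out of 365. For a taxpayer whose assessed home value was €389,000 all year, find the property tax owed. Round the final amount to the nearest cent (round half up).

2026-01-01 to 2026-01-30: 30 days, exemption €107,000 → (€389,000 − €107,000) × 1.2% × 30/365 = €278.1370
2026-01-31 to 2026-12-31: 335 days, exemption €344,000 → (€389,000 − €344,000) × 1.2% × 335/365 = €495.6164
Total = €773.7534

€773.75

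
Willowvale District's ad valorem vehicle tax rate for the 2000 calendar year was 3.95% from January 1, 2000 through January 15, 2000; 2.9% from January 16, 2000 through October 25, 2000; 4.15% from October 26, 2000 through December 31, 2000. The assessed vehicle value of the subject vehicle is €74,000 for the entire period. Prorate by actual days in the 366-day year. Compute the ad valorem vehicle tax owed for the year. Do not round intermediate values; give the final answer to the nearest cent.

January 1 – January 15, 2000: 15 days at 3.95% → €74,000 × 3.95% × 15/366 = €119.7951
January 16 – October 25, 2000: 284 days at 2.9% → €74,000 × 2.9% × 284/366 = €1,665.2022
October 26 – December 31, 2000: 67 days at 4.15% → €74,000 × 4.15% × 67/366 = €562.1776
Total = €2,347.1749

€2,347.17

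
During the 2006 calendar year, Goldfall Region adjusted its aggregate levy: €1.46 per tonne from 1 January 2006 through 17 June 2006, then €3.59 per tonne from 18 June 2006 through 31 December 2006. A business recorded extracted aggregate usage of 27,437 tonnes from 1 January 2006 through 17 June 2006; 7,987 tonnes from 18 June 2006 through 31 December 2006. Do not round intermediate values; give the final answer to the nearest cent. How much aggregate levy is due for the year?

1 January – 17 June 2006: 27,437 tonnes at €1.46/tonne → €40058.02
18 June – 31 December 2006: 7,987 tonnes at €3.59/tonne → €28673.33

€68731.35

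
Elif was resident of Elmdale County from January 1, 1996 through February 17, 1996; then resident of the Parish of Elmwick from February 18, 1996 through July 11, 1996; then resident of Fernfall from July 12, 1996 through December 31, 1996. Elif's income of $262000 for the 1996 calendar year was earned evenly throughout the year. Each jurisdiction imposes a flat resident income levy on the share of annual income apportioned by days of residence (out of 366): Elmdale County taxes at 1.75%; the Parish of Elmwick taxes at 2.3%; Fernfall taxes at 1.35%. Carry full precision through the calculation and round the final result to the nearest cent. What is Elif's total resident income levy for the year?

Elmdale County, January 1 – February 17, 1996: 48 days → $262000 × 1.75% × 48/366 = $601.3115
The Parish of Elmwick, February 18 – July 11, 1996: 145 days → $262000 × 2.3% × 145/366 = $2387.3497
Fernfall, July 12 – December 31, 1996: 173 days → $262000 × 1.35% × 173/366 = $1671.8607
Total = $4660.5219

$4660.52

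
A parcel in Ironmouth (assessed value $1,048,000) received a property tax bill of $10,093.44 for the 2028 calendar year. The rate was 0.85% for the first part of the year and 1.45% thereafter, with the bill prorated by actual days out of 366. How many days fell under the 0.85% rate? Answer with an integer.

Let d = days at the first rate; then 366 − d days at the second rate.
$1,048,000 × [0.85%·d + 1.45%·(366−d)] / 366 = $10,093.44
Solving gives d = 297, so the new rate took effect on 24 Oct 2028.

297 days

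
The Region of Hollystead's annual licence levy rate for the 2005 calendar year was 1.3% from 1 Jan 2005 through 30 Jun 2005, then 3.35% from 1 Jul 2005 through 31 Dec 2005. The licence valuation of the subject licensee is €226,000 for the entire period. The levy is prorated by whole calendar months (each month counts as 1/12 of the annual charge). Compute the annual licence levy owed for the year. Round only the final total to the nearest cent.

€5,254.50

1 Jan – 30 Jun 2005: 6 months at 1.3% → €226,000 × 1.3% × 6/12 = €1,469.0000
1 Jul – 31 Dec 2005: 6 months at 3.35% → €226,000 × 3.35% × 6/12 = €3,785.5000
Total = €5,254.5000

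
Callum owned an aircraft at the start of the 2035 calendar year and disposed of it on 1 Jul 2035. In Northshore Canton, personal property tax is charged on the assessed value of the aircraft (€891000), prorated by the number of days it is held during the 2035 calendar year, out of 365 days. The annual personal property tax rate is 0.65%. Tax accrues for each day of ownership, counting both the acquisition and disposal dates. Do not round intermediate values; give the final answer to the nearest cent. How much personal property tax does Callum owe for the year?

Days held (1 Jan – 1 Jul 2035): 182 out of 365
Tax = €891000 × 0.65% × 182/365 = €2887.8164

€2887.82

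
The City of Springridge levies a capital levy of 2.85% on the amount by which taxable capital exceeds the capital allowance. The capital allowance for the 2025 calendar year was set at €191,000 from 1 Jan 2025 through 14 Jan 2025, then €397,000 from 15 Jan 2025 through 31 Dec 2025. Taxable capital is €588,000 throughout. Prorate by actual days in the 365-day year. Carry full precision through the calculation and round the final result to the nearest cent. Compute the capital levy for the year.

1 Jan – 14 Jan 2025: 14 days, exemption €191,000 → (€588,000 − €191,000) × 2.85% × 14/365 = €433.9808
15 Jan – 31 Dec 2025: 351 days, exemption €397,000 → (€588,000 − €397,000) × 2.85% × 351/365 = €5,234.7082
Total = €5,668.6890

€5,668.69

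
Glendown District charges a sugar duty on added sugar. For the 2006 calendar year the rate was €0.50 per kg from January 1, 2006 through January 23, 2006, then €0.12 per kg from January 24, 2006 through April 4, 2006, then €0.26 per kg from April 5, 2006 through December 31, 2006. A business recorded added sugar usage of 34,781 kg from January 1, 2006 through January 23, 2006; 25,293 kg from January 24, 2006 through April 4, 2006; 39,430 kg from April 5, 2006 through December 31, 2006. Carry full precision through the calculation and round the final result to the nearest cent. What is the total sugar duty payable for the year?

January 1 – January 23, 2006: 34,781 kg at €0.50/kg → €17390.50
January 24 – April 4, 2006: 25,293 kg at €0.12/kg → €3035.16
April 5 – December 31, 2006: 39,430 kg at €0.26/kg → €10251.80

€30677.46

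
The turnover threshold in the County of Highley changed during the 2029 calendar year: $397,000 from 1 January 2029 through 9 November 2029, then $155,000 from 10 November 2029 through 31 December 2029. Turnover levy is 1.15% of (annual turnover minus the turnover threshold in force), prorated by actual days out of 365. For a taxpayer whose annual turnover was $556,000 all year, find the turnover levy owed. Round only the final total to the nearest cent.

$2,224.98

1 January – 9 November 2029: 313 days, exemption $397,000 → ($556,000 − $397,000) × 1.15% × 313/365 = $1,568.0014
10 November – 31 December 2029: 52 days, exemption $155,000 → ($556,000 − $155,000) × 1.15% × 52/365 = $656.9808
Total = $2,224.9822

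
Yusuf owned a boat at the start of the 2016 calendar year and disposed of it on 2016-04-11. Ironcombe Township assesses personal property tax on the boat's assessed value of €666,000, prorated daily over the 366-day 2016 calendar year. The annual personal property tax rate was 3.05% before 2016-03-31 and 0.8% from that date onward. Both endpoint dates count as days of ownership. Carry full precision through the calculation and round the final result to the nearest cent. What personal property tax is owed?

2016-01-01 to 2016-03-30: 90 days at 3.05% → €666,000 × 3.05% × 90/366 = €4,995.0000
2016-03-31 to 2016-04-11: 12 days at 0.8% → €666,000 × 0.8% × 12/366 = €174.6885
Total = €5,169.6885

€5,169.69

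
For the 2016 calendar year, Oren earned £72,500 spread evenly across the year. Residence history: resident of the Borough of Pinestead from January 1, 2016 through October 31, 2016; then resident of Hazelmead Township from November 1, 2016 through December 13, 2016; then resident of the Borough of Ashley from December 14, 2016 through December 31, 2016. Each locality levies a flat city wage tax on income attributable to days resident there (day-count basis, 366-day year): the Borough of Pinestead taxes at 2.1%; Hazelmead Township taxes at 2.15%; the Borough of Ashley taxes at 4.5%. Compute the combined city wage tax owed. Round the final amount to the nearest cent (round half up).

The Borough of Pinestead, January 1 – October 31, 2016: 305 days → £72,500 × 2.1% × 305/366 = £1,268.7500
Hazelmead Township, November 1 – December 13, 2016: 43 days → £72,500 × 2.15% × 43/366 = £183.1318
The Borough of Ashley, December 14 – December 31, 2016: 18 days → £72,500 × 4.5% × 18/366 = £160.4508
Total = £1,612.3327

£1,612.33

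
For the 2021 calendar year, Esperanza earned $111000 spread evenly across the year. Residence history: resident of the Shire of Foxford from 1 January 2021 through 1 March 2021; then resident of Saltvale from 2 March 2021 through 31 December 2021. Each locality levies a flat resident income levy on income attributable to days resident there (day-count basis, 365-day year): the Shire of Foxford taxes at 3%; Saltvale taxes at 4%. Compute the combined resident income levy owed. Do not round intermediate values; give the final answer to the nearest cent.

$4257.53

The Shire of Foxford, 1 January – 1 March 2021: 60 days → $111000 × 3% × 60/365 = $547.3973
Saltvale, 2 March – 31 December 2021: 305 days → $111000 × 4% × 305/365 = $3710.1370
Total = $4257.5342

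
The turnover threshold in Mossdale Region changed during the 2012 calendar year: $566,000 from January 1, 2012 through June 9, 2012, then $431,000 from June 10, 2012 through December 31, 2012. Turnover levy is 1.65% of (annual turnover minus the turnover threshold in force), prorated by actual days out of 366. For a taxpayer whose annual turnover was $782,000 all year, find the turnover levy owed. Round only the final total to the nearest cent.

January 1 – June 9, 2012: 161 days, exemption $566,000 → ($782,000 − $566,000) × 1.65% × 161/366 = $1,567.7705
June 10 – December 31, 2012: 205 days, exemption $431,000 → ($782,000 − $431,000) × 1.65% × 205/366 = $3,243.8730
Total = $4,811.6434

$4,811.64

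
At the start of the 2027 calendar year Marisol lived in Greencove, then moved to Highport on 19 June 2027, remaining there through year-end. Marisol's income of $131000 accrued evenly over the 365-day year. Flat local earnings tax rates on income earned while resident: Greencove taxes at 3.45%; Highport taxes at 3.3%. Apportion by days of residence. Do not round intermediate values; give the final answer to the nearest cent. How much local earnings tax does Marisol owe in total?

Greencove, 1 January – 18 June 2027: 169 days → $131000 × 3.45% × 169/365 = $2092.5904
Highport, 19 June – 31 December 2027: 196 days → $131000 × 3.3% × 196/365 = $2321.3918
Total = $4413.9822

$4413.98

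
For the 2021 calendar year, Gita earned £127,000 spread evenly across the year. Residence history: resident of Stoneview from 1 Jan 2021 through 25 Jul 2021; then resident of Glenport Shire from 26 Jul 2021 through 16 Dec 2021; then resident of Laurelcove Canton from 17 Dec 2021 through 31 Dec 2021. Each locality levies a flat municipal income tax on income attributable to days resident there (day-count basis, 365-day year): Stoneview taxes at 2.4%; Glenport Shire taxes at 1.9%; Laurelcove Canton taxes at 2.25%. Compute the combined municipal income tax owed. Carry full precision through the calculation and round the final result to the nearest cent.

Stoneview, 1 Jan – 25 Jul 2021: 206 days → £127,000 × 2.4% × 206/365 = £1,720.2411
Glenport Shire, 26 Jul – 16 Dec 2021: 144 days → £127,000 × 1.9% × 144/365 = £951.9781
Laurelcove Canton, 17 Dec – 31 Dec 2021: 15 days → £127,000 × 2.25% × 15/365 = £117.4315
Total = £2,789.6507

£2,789.65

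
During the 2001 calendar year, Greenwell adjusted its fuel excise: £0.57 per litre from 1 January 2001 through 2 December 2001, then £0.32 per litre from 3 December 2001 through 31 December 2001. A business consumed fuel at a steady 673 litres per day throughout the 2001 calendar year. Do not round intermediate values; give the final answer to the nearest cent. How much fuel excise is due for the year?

£135,138.40

1 January – 2 December 2001: 336 days × 673 litres/day = 226,128 litres at £0.57/litre → £128,892.96
3 December – 31 December 2001: 29 days × 673 litres/day = 19,517 litres at £0.32/litre → £6,245.44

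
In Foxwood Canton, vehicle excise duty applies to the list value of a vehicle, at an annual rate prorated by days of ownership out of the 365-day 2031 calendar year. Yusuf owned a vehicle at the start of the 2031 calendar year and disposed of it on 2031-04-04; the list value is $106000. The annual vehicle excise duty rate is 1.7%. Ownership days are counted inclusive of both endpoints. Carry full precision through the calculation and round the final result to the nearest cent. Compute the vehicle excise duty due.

$464.08

Days held (2031-01-01 to 2031-04-04): 94 out of 365
Tax = $106000 × 1.7% × 94/365 = $464.0767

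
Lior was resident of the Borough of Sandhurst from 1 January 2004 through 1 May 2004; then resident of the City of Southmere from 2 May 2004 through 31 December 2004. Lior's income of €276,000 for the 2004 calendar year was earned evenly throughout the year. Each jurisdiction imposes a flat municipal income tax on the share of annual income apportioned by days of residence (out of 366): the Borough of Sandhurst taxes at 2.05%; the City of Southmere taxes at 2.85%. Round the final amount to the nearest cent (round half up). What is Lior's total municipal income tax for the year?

€7,130.00

The Borough of Sandhurst, 1 January – 1 May 2004: 122 days → €276,000 × 2.05% × 122/366 = €1,886.0000
The City of Southmere, 2 May – 31 December 2004: 244 days → €276,000 × 2.85% × 244/366 = €5,244.0000
Total = €7,130.0000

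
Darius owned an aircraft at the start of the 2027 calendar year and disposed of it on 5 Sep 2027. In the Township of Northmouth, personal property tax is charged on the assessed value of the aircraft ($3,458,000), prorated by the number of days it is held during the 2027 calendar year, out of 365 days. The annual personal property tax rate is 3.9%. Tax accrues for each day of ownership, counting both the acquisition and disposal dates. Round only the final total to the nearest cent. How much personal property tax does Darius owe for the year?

$91,632.26

Days held (1 Jan – 5 Sep 2027): 248 out of 365
Tax = $3,458,000 × 3.9% × 248/365 = $91,632.2630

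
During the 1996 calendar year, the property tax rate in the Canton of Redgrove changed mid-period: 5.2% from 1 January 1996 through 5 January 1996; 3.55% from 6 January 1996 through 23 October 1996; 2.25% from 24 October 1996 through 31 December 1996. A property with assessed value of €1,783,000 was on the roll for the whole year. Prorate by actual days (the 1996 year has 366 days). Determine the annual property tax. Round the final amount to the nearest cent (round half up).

1 January – 5 January 1996: 5 days at 5.2% → €1,783,000 × 5.2% × 5/366 = €1,266.6120
6 January – 23 October 1996: 292 days at 3.55% → €1,783,000 × 3.55% × 292/366 = €50,498.8470
24 October – 31 December 1996: 69 days at 2.25% → €1,783,000 × 2.25% × 69/366 = €7,563.1352
Total = €59,328.5943

€59,328.59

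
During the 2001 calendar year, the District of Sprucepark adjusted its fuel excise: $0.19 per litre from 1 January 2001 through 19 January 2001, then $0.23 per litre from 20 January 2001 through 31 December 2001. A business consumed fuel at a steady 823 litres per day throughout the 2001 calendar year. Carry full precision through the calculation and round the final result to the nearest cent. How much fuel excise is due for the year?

$68,465.37

1 January – 19 January 2001: 19 days × 823 litres/day = 15,637 litres at $0.19/litre → $2,971.03
20 January – 31 December 2001: 346 days × 823 litres/day = 284,758 litres at $0.23/litre → $65,494.34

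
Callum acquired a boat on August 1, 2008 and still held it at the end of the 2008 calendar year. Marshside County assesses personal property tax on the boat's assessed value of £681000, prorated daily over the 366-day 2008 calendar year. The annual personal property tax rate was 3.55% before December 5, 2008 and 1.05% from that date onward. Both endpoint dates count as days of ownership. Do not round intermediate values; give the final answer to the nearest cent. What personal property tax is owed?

August 1 – December 4, 2008: 126 days at 3.55% → £681000 × 3.55% × 126/366 = £8322.7131
December 5 – December 31, 2008: 27 days at 1.05% → £681000 × 1.05% × 27/366 = £527.4959
Total = £8850.2090

£8850.21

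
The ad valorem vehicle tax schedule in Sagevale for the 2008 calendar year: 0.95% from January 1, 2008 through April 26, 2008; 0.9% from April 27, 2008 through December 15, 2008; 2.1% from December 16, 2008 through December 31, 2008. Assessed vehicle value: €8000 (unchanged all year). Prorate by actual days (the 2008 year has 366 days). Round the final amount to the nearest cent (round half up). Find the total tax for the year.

€77.48

January 1 – April 26, 2008: 117 days at 0.95% → €8000 × 0.95% × 117/366 = €24.2951
April 27 – December 15, 2008: 233 days at 0.9% → €8000 × 0.9% × 233/366 = €45.8361
December 16 – December 31, 2008: 16 days at 2.1% → €8000 × 2.1% × 16/366 = €7.3443
Total = €77.4754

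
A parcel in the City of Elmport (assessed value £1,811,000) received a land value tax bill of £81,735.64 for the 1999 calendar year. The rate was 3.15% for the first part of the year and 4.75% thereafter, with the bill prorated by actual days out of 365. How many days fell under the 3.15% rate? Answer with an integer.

Let d = days at the first rate; then 365 − d days at the second rate.
£1,811,000 × [3.15%·d + 4.75%·(365−d)] / 365 = £81,735.64
Solving gives d = 54, so the new rate took effect on 24 February 1999.

54 days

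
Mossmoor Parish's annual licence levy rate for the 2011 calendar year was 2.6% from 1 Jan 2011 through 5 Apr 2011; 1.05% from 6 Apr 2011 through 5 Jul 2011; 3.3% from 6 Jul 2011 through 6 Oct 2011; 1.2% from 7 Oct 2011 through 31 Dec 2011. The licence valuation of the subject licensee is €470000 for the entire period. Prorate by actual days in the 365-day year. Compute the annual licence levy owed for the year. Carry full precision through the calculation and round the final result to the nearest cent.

1 Jan – 5 Apr 2011: 95 days at 2.6% → €470000 × 2.6% × 95/365 = €3180.5479
6 Apr – 5 Jul 2011: 91 days at 1.05% → €470000 × 1.05% × 91/365 = €1230.3699
6 Jul – 6 Oct 2011: 93 days at 3.3% → €470000 × 3.3% × 93/365 = €3951.8630
7 Oct – 31 Dec 2011: 86 days at 1.2% → €470000 × 1.2% × 86/365 = €1328.8767
Total = €9691.6575

€9691.66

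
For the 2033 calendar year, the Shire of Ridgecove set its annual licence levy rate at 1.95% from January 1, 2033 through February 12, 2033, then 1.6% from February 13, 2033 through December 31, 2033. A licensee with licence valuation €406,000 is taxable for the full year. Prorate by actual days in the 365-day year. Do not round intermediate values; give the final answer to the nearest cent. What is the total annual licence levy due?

€6,663.41

January 1 – February 12, 2033: 43 days at 1.95% → €406,000 × 1.95% × 43/365 = €932.6877
February 13 – December 31, 2033: 322 days at 1.6% → €406,000 × 1.6% × 322/365 = €5,730.7178
Total = €6,663.4055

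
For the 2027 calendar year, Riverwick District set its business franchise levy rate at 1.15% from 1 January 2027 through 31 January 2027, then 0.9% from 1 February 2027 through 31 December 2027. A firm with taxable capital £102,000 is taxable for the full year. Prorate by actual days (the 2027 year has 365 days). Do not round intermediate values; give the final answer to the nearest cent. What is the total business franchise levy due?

£939.66

1 January – 31 January 2027: 31 days at 1.15% → £102,000 × 1.15% × 31/365 = £99.6247
1 February – 31 December 2027: 334 days at 0.9% → £102,000 × 0.9% × 334/365 = £840.0329
Total = £939.6575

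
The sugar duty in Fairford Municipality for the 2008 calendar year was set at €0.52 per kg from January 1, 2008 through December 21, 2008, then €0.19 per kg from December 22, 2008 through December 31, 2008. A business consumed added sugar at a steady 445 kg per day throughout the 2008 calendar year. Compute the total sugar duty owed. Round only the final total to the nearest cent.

January 1 – December 21, 2008: 356 days × 445 kg/day = 158,420 kg at €0.52/kg → €82,378.40
December 22 – December 31, 2008: 10 days × 445 kg/day = 4,450 kg at €0.19/kg → €845.50

€83,223.90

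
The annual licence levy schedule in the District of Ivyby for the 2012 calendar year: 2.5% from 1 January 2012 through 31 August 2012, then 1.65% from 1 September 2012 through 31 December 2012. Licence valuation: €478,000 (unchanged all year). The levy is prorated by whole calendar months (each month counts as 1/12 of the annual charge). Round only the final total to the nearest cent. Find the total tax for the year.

€10,595.67

1 January – 31 August 2012: 8 months at 2.5% → €478,000 × 2.5% × 8/12 = €7,966.6667
1 September – 31 December 2012: 4 months at 1.65% → €478,000 × 1.65% × 4/12 = €2,629.0000
Total = €10,595.6667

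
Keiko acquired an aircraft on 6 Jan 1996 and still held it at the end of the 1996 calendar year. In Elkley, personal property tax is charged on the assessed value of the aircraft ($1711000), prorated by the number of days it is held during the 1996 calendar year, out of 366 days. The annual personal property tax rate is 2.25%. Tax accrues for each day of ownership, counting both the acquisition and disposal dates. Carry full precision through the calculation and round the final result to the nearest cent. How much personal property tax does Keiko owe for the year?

Days held (6 Jan – 31 Dec 1996): 361 out of 366
Tax = $1711000 × 2.25% × 361/366 = $37971.5779

$37971.58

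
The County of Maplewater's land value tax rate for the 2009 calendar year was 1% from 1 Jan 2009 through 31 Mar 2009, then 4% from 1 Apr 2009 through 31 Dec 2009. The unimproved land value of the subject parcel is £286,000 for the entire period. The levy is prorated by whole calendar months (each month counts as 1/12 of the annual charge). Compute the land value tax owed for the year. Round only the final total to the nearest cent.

£9,295.00

1 Jan – 31 Mar 2009: 3 months at 1% → £286,000 × 1% × 3/12 = £715.0000
1 Apr – 31 Dec 2009: 9 months at 4% → £286,000 × 4% × 9/12 = £8,580.0000
Total = £9,295.0000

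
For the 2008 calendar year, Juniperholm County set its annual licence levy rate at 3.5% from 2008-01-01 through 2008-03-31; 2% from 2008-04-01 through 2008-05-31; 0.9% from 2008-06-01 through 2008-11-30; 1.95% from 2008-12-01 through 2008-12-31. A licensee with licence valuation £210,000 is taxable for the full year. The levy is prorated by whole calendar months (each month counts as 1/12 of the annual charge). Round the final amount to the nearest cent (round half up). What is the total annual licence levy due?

£3,823.75

2008-01-01 to 2008-03-31: 3 months at 3.5% → £210,000 × 3.5% × 3/12 = £1,837.5000
2008-04-01 to 2008-05-31: 2 months at 2% → £210,000 × 2% × 2/12 = £700.0000
2008-06-01 to 2008-11-30: 6 months at 0.9% → £210,000 × 0.9% × 6/12 = £945.0000
2008-12-01 to 2008-12-31: 1 month at 1.95% → £210,000 × 1.95% × 1/12 = £341.2500
Total = £3,823.7500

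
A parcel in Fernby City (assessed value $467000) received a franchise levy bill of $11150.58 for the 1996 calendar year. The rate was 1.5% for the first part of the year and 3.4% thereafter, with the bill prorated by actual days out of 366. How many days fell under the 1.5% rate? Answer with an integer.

195 days

Let d = days at the first rate; then 366 − d days at the second rate.
$467000 × [1.5%·d + 3.4%·(366−d)] / 366 = $11150.58
Solving gives d = 195, so the new rate took effect on July 14, 1996.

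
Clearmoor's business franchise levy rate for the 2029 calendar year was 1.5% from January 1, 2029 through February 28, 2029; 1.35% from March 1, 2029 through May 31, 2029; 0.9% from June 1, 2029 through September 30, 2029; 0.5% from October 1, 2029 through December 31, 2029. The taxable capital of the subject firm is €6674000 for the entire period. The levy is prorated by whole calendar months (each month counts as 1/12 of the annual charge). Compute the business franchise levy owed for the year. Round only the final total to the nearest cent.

January 1 – February 28, 2029: 2 months at 1.5% → €6674000 × 1.5% × 2/12 = €16685.0000
March 1 – May 31, 2029: 3 months at 1.35% → €6674000 × 1.35% × 3/12 = €22524.7500
June 1 – September 30, 2029: 4 months at 0.9% → €6674000 × 0.9% × 4/12 = €20022.0000
October 1 – December 31, 2029: 3 months at 0.5% → €6674000 × 0.5% × 3/12 = €8342.5000
Total = €67574.2500

€67574.25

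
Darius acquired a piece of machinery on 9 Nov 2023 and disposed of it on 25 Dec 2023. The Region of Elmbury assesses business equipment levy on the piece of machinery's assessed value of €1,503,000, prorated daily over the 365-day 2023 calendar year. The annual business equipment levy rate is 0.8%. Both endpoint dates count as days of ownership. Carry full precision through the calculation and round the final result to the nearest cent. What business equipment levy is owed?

€1,548.30

Days held (9 Nov – 25 Dec 2023): 47 out of 365
Tax = €1,503,000 × 0.8% × 47/365 = €1,548.2959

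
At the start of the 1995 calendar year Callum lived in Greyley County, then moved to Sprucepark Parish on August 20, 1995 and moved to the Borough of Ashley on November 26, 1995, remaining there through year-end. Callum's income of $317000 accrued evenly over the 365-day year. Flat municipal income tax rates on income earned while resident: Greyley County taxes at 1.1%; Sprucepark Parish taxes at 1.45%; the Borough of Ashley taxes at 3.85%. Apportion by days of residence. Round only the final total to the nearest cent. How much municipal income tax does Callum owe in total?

Greyley County, January 1 – August 19, 1995: 231 days → $317000 × 1.1% × 231/365 = $2206.8411
Sprucepark Parish, August 20 – November 25, 1995: 98 days → $317000 × 1.45% × 98/365 = $1234.1288
The Borough of Ashley, November 26 – December 31, 1995: 36 days → $317000 × 3.85% × 36/365 = $1203.7315
Total = $4644.7014

$4644.70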